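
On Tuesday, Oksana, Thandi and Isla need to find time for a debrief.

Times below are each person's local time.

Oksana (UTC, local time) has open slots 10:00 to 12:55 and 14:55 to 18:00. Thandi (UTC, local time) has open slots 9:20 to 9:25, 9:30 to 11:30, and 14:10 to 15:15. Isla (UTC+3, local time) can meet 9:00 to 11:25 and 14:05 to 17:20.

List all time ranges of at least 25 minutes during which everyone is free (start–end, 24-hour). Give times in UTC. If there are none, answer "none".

Oksana → UTC: 10:00–12:55, 14:55–18:00.
Thandi → UTC: 09:20–09:25, 09:30–11:30, 14:10–15:15.
Isla → UTC: 06:00–08:25, 11:05–14:20.
Oksana ∩ Thandi: 10:00–11:30, 14:55–15:15.
Oksana ∩ Thandi ∩ Isla: 11:05–11:30.
Windows ≥ 25 min: 11:05–11:30.

11:05–11:30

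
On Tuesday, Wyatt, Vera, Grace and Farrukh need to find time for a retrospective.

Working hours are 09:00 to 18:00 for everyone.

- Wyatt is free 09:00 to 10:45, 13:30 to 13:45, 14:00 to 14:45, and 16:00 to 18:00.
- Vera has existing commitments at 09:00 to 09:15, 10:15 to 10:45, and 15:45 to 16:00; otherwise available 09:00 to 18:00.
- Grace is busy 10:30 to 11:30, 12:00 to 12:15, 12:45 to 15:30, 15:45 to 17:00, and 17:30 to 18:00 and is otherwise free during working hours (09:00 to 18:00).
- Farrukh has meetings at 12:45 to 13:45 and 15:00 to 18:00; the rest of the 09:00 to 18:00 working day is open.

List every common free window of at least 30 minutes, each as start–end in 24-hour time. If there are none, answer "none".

09:15–10:15

Vera free within 09:00–18:00: 09:15–10:15, 10:45–15:45, 16:00–18:00.
Grace free within 09:00–18:00: 09:00–10:30, 11:30–12:00, 12:15–12:45, 15:30–15:45, 17:00–17:30.
Farrukh free within 09:00–18:00: 09:00–12:45, 13:45–15:00.
Wyatt ∩ Vera: 09:15–10:15, 13:30–13:45, 14:00–14:45, 16:00–18:00.
Wyatt ∩ Vera ∩ Grace: 09:15–10:15, 17:00–17:30.
Wyatt ∩ Vera ∩ Grace ∩ Farrukh: 09:15–10:15.
Windows ≥ 30 min: 09:15–10:15.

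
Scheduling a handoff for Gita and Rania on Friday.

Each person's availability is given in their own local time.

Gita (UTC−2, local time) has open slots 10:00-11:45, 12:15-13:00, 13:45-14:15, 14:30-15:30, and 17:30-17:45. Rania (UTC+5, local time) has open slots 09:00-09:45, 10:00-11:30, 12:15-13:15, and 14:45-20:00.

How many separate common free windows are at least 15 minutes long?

Gita → UTC: 12:00–13:45, 14:15–15:00, 15:45–16:15, 16:30–17:30, 19:30–19:45.
Rania → UTC: 04:00–04:45, 05:00–06:30, 07:15–08:15, 09:45–15:00.
Gita ∩ Rania: 12:00–13:45, 14:15–15:00.
Windows ≥ 15 min: 12:00–13:45, 14:15–15:00.
That's 2 windows.

2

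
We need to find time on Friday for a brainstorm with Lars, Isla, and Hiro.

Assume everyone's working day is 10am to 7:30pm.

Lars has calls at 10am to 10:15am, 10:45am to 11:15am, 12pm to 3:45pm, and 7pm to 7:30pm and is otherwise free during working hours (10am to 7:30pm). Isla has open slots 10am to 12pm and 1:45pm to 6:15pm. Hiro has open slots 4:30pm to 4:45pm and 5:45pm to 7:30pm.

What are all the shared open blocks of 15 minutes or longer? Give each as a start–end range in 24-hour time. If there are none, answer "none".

16:30–16:45, 17:45–18:15

Lars free within 10:00–19:30: 10:15–10:45, 11:15–12:00, 15:45–19:00.
Lars ∩ Isla: 10:15–10:45, 11:15–12:00, 15:45–18:15.
Lars ∩ Isla ∩ Hiro: 16:30–16:45, 17:45–18:15.
Windows ≥ 15 min: 16:30–16:45, 17:45–18:15.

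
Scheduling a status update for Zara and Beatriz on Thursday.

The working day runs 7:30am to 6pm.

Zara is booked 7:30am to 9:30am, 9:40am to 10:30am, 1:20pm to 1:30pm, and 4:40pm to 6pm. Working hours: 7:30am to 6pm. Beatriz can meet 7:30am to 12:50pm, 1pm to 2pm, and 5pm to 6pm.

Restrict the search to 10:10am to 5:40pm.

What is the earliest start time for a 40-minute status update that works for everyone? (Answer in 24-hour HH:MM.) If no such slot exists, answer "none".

Zara free within 07:30–18:00: 09:30–09:40, 10:30–13:20, 13:30–16:40.
Zara ∩ Beatriz: 09:30–09:40, 10:30–12:50, 13:00–13:20, 13:30–14:00.
Restricted to 10:10–17:40: 10:30–12:50, 13:00–13:20, 13:30–14:00.
Windows ≥ 40 min: 10:30–12:50.
Earliest such window starts at 10:30.

10:30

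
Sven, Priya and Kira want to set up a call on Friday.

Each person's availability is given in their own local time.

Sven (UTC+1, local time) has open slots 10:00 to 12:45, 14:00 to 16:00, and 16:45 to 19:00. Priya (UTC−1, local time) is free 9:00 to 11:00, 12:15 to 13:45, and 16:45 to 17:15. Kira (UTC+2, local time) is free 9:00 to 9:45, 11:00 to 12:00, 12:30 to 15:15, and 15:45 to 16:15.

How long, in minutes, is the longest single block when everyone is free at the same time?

Sven → UTC: 09:00–11:45, 13:00–15:00, 15:45–18:00.
Priya → UTC: 10:00–12:00, 13:15–14:45, 17:45–18:15.
Kira → UTC: 07:00–07:45, 09:00–10:00, 10:30–13:15, 13:45–14:15.
Sven ∩ Priya: 10:00–11:45, 13:15–14:45, 17:45–18:00.
Sven ∩ Priya ∩ Kira: 10:30–11:45, 13:45–14:15.
Common window lengths: 75, 30 min; longest is 75.

75 minutes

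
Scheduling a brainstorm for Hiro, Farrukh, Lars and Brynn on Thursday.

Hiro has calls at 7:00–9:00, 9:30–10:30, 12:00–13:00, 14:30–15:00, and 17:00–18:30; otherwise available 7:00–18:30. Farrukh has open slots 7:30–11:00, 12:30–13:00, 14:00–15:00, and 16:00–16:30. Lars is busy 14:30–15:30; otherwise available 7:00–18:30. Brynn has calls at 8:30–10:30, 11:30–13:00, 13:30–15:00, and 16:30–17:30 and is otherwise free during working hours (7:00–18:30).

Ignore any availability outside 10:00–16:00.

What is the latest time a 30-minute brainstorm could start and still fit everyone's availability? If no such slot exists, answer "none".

Hiro free within 07:00–18:30: 09:00–09:30, 10:30–12:00, 13:00–14:30, 15:00–17:00.
Lars free within 07:00–18:30: 07:00–14:30, 15:30–18:30.
Brynn free within 07:00–18:30: 07:00–08:30, 10:30–11:30, 13:00–13:30, 15:00–16:30, 17:30–18:30.
Hiro ∩ Farrukh: 09:00–09:30, 10:30–11:00, 14:00–14:30, 16:00–16:30.
Hiro ∩ Farrukh ∩ Lars: 09:00–09:30, 10:30–11:00, 14:00–14:30, 16:00–16:30.
Hiro ∩ Farrukh ∩ Lars ∩ Brynn: 10:30–11:00, 16:00–16:30.
Restricted to 10:00–16:00: 10:30–11:00.
Windows ≥ 30 min: 10:30–11:00.
Latest start in the last window 10:30–11:00 is 11:00 − 30 min = 10:30.

10:30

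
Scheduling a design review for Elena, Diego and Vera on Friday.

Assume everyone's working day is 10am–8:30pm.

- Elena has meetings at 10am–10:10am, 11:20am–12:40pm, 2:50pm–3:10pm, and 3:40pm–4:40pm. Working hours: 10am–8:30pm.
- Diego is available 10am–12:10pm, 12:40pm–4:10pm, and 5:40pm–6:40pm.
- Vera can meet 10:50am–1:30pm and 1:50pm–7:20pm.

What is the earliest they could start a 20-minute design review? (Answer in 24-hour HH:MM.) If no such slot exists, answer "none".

10:50

Elena free within 10:00–20:30: 10:10–11:20, 12:40–14:50, 15:10–15:40, 16:40–20:30.
Elena ∩ Diego: 10:10–11:20, 12:40–14:50, 15:10–15:40, 17:40–18:40.
Elena ∩ Diego ∩ Vera: 10:50–11:20, 12:40–13:30, 13:50–14:50, 15:10–15:40, 17:40–18:40.
Windows ≥ 20 min: 10:50–11:20, 12:40–13:30, 13:50–14:50, 15:10–15:40, 17:40–18:40.
Earliest such window starts at 10:50.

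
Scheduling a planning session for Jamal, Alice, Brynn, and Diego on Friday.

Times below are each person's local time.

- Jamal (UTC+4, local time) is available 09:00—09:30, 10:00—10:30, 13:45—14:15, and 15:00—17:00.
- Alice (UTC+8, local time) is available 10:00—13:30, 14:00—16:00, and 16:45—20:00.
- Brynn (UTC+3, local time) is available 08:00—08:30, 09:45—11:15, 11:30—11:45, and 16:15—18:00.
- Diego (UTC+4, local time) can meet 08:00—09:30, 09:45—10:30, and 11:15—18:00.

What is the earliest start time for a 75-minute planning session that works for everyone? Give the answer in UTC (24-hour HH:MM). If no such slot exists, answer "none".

Jamal → UTC: 05:00–05:30, 06:00–06:30, 09:45–10:15, 11:00–13:00.
Alice → UTC: 02:00–05:30, 06:00–08:00, 08:45–12:00.
Brynn → UTC: 05:00–05:30, 06:45–08:15, 08:30–08:45, 13:15–15:00.
Diego → UTC: 04:00–05:30, 05:45–06:30, 07:15–14:00.
Jamal ∩ Alice: 05:00–05:30, 06:00–06:30, 09:45–10:15, 11:00–12:00.
Jamal ∩ Alice ∩ Brynn: 05:00–05:30.
Jamal ∩ Alice ∩ Brynn ∩ Diego: 05:00–05:30.
Windows ≥ 75 min: (none).

none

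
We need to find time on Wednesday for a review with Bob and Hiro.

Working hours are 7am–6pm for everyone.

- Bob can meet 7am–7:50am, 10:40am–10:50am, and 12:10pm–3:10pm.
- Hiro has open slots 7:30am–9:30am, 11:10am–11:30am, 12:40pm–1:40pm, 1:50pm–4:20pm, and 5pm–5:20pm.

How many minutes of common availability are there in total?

160 minutes

Bob ∩ Hiro: 07:30–07:50, 12:40–13:40, 13:50–15:10.
Total common minutes: 20 + 60 + 80 = 160.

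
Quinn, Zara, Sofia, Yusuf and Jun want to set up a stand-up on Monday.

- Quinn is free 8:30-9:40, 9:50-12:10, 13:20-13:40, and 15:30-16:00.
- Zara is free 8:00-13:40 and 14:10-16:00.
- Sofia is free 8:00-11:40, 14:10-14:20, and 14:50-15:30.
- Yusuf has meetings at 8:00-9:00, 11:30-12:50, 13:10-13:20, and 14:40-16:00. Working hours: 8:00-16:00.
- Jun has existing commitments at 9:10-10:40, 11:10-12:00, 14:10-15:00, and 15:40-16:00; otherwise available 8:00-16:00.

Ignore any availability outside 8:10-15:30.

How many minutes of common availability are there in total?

40 minutes

Yusuf free within 08:00–16:00: 09:00–11:30, 12:50–13:10, 13:20–14:40.
Jun free within 08:00–16:00: 08:00–09:10, 10:40–11:10, 12:00–14:10, 15:00–15:40.
Quinn ∩ Zara: 08:30–09:40, 09:50–12:10, 13:20–13:40, 15:30–16:00.
Quinn ∩ Zara ∩ Sofia: 08:30–09:40, 09:50–11:40.
Quinn ∩ Zara ∩ Sofia ∩ Yusuf: 09:00–09:40, 09:50–11:30.
Quinn ∩ Zara ∩ Sofia ∩ Yusuf ∩ Jun: 09:00–09:10, 10:40–11:10.
Restricted to 08:10–15:30: 09:00–09:10, 10:40–11:10.
Total common minutes: 10 + 30 = 40.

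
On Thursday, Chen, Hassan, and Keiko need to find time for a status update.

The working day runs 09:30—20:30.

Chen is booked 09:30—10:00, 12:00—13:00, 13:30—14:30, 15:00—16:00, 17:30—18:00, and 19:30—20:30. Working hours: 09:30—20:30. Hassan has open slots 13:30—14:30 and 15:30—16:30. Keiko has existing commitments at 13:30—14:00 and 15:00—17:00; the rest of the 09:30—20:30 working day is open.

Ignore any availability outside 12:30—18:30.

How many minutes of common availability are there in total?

0 minutes

Chen free within 09:30–20:30: 10:00–12:00, 13:00–13:30, 14:30–15:00, 16:00–17:30, 18:00–19:30.
Keiko free within 09:30–20:30: 09:30–13:30, 14:00–15:00, 17:00–20:30.
Chen ∩ Hassan: 16:00–16:30.
Chen ∩ Hassan ∩ Keiko: (none).
Restricted to 12:30–18:30: (none).
Total common minutes: 0.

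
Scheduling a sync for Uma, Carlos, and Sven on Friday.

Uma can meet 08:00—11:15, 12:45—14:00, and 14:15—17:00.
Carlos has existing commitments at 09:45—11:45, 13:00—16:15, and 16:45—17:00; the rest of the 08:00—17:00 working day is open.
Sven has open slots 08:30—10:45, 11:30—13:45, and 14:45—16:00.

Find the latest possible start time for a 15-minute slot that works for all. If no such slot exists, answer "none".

12:45

Carlos free within 08:00–17:00: 08:00–09:45, 11:45–13:00, 16:15–16:45.
Uma ∩ Carlos: 08:00–09:45, 12:45–13:00, 16:15–16:45.
Uma ∩ Carlos ∩ Sven: 08:30–09:45, 12:45–13:00.
Windows ≥ 15 min: 08:30–09:45, 12:45–13:00.
Latest start in the last window 12:45–13:00 is 13:00 − 15 min = 12:45.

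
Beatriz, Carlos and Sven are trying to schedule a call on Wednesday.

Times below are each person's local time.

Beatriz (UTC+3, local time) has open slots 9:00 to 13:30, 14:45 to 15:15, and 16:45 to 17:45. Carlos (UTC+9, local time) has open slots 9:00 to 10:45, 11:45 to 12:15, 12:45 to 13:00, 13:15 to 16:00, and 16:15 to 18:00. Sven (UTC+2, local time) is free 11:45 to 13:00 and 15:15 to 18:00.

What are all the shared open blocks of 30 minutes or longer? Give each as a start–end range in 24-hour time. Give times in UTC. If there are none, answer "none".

none

Beatriz → UTC: 06:00–10:30, 11:45–12:15, 13:45–14:45.
Carlos → UTC: 00:00–01:45, 02:45–03:15, 03:45–04:00, 04:15–07:00, 07:15–09:00.
Sven → UTC: 09:45–11:00, 13:15–16:00.
Beatriz ∩ Carlos: 06:00–07:00, 07:15–09:00.
Beatriz ∩ Carlos ∩ Sven: (none).
Windows ≥ 30 min: (none).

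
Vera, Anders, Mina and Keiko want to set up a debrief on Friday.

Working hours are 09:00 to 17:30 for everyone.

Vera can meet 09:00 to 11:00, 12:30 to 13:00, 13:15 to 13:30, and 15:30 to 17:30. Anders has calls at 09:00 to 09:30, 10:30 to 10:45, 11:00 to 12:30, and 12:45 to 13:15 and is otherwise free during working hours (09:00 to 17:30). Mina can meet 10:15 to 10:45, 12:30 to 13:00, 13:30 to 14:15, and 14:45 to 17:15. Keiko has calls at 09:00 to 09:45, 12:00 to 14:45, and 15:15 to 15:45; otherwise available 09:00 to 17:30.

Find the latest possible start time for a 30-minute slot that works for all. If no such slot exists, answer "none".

Anders free within 09:00–17:30: 09:30–10:30, 10:45–11:00, 12:30–12:45, 13:15–17:30.
Keiko free within 09:00–17:30: 09:45–12:00, 14:45–15:15, 15:45–17:30.
Vera ∩ Anders: 09:30–10:30, 10:45–11:00, 12:30–12:45, 13:15–13:30, 15:30–17:30.
Vera ∩ Anders ∩ Mina: 10:15–10:30, 12:30–12:45, 15:30–17:15.
Vera ∩ Anders ∩ Mina ∩ Keiko: 10:15–10:30, 15:45–17:15.
Windows ≥ 30 min: 15:45–17:15.
Latest start in the last window 15:45–17:15 is 17:15 − 30 min = 16:45.

16:45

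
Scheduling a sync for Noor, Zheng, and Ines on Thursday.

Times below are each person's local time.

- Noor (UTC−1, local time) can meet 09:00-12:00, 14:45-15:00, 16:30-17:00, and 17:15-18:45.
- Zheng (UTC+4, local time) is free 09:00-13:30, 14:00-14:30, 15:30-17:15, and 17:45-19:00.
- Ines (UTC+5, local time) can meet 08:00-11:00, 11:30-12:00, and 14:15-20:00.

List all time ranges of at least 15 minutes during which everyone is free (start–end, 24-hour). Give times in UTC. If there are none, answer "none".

10:00–10:30, 11:30–13:00

Noor → UTC: 10:00–13:00, 15:45–16:00, 17:30–18:00, 18:15–19:45.
Zheng → UTC: 05:00–09:30, 10:00–10:30, 11:30–13:15, 13:45–15:00.
Ines → UTC: 03:00–06:00, 06:30–07:00, 09:15–15:00.
Noor ∩ Zheng: 10:00–10:30, 11:30–13:00.
Noor ∩ Zheng ∩ Ines: 10:00–10:30, 11:30–13:00.
Windows ≥ 15 min: 10:00–10:30, 11:30–13:00.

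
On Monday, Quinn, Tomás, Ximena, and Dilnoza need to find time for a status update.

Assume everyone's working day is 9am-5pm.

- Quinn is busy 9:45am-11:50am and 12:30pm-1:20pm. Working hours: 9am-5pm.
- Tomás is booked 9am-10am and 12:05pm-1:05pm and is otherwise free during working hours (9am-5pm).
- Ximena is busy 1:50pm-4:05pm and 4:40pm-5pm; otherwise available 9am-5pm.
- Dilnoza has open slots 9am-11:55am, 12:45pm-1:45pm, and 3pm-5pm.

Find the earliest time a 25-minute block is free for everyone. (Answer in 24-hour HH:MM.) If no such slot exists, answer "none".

Quinn free within 09:00–17:00: 09:00–09:45, 11:50–12:30, 13:20–17:00.
Tomás free within 09:00–17:00: 10:00–12:05, 13:05–17:00.
Ximena free within 09:00–17:00: 09:00–13:50, 16:05–16:40.
Quinn ∩ Tomás: 11:50–12:05, 13:20–17:00.
Quinn ∩ Tomás ∩ Ximena: 11:50–12:05, 13:20–13:50, 16:05–16:40.
Quinn ∩ Tomás ∩ Ximena ∩ Dilnoza: 11:50–11:55, 13:20–13:45, 16:05–16:40.
Windows ≥ 25 min: 13:20–13:45, 16:05–16:40.
Earliest such window starts at 13:20.

13:20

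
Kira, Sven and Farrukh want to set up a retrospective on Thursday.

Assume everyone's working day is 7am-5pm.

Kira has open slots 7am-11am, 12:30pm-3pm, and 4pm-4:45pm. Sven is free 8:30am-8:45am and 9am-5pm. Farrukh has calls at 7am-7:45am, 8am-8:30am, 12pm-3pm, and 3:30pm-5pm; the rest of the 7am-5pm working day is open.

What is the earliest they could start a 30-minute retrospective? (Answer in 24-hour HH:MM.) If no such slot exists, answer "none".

09:00

Farrukh free within 07:00–17:00: 07:45–08:00, 08:30–12:00, 15:00–15:30.
Kira ∩ Sven: 08:30–08:45, 09:00–11:00, 12:30–15:00, 16:00–16:45.
Kira ∩ Sven ∩ Farrukh: 08:30–08:45, 09:00–11:00.
Windows ≥ 30 min: 09:00–11:00.
Earliest such window starts at 09:00.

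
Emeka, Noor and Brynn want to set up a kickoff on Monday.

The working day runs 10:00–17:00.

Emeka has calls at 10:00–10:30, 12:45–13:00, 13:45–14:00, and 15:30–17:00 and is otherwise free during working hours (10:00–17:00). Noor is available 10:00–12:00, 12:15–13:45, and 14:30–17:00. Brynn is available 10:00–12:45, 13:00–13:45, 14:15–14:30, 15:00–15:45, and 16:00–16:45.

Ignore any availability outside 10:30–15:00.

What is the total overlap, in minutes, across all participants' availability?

Emeka free within 10:00–17:00: 10:30–12:45, 13:00–13:45, 14:00–15:30.
Emeka ∩ Noor: 10:30–12:00, 12:15–12:45, 13:00–13:45, 14:30–15:30.
Emeka ∩ Noor ∩ Brynn: 10:30–12:00, 12:15–12:45, 13:00–13:45, 15:00–15:30.
Restricted to 10:30–15:00: 10:30–12:00, 12:15–12:45, 13:00–13:45.
Total common minutes: 90 + 30 + 45 = 165.

165 minutes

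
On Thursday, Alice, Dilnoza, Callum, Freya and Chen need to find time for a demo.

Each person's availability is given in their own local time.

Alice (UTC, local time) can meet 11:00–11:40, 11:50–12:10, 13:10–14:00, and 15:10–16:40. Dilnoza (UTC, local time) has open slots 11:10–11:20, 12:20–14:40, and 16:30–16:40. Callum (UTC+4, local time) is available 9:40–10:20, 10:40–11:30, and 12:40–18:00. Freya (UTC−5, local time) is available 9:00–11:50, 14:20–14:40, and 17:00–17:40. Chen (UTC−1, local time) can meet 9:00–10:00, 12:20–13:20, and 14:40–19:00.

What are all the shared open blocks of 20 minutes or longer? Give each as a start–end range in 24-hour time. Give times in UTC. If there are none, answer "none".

Alice → UTC: 11:00–11:40, 11:50–12:10, 13:10–14:00, 15:10–16:40.
Dilnoza → UTC: 11:10–11:20, 12:20–14:40, 16:30–16:40.
Callum → UTC: 05:40–06:20, 06:40–07:30, 08:40–14:00.
Freya → UTC: 14:00–16:50, 19:20–19:40, 22:00–22:40.
Chen → UTC: 10:00–11:00, 13:20–14:20, 15:40–20:00.
Alice ∩ Dilnoza: 11:10–11:20, 13:10–14:00, 16:30–16:40.
Alice ∩ Dilnoza ∩ Callum: 11:10–11:20, 13:10–14:00.
Alice ∩ Dilnoza ∩ Callum ∩ Freya: (none).
Alice ∩ Dilnoza ∩ Callum ∩ Freya ∩ Chen: (none).
Windows ≥ 20 min: (none).

none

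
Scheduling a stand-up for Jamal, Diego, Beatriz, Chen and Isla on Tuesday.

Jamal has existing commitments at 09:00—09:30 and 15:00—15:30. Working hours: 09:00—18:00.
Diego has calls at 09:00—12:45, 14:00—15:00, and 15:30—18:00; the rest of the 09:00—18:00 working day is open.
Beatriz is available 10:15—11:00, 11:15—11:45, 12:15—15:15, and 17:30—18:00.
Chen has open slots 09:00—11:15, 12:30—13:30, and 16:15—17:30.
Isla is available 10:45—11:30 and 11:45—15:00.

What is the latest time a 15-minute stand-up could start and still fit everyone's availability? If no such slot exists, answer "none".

13:15

Jamal free within 09:00–18:00: 09:30–15:00, 15:30–18:00.
Diego free within 09:00–18:00: 12:45–14:00, 15:00–15:30.
Jamal ∩ Diego: 12:45–14:00.
Jamal ∩ Diego ∩ Beatriz: 12:45–14:00.
Jamal ∩ Diego ∩ Beatriz ∩ Chen: 12:45–13:30.
Jamal ∩ Diego ∩ Beatriz ∩ Chen ∩ Isla: 12:45–13:30.
Windows ≥ 15 min: 12:45–13:30.
Latest start in the last window 12:45–13:30 is 13:30 − 15 min = 13:15.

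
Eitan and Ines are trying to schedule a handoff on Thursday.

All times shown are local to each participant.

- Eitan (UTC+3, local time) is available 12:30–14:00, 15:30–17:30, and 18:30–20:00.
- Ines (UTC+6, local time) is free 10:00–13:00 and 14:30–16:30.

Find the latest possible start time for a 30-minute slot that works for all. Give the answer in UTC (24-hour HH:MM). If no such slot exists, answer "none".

10:00

Eitan → UTC: 09:30–11:00, 12:30–14:30, 15:30–17:00.
Ines → UTC: 04:00–07:00, 08:30–10:30.
Eitan ∩ Ines: 09:30–10:30.
Windows ≥ 30 min: 09:30–10:30.
Latest start in the last window 09:30–10:30 is 10:30 − 30 min = 10:00.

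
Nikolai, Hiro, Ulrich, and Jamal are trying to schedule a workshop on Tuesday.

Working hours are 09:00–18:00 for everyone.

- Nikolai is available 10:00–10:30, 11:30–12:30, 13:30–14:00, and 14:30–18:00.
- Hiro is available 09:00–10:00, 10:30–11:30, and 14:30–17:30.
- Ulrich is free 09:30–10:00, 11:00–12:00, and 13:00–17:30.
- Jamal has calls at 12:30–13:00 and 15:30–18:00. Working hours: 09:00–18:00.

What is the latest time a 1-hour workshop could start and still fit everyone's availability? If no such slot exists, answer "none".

14:30

Jamal free within 09:00–18:00: 09:00–12:30, 13:00–15:30.
Nikolai ∩ Hiro: 14:30–17:30.
Nikolai ∩ Hiro ∩ Ulrich: 14:30–17:30.
Nikolai ∩ Hiro ∩ Ulrich ∩ Jamal: 14:30–15:30.
Windows ≥ 60 min: 14:30–15:30.
Latest start in the last window 14:30–15:30 is 15:30 − 60 min = 14:30.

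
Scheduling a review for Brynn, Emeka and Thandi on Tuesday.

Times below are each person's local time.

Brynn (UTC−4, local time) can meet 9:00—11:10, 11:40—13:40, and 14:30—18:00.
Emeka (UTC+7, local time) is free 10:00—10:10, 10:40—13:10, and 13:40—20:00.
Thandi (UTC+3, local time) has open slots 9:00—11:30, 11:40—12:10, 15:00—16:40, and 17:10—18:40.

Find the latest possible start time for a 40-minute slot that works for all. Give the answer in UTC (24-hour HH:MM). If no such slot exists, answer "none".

none

Brynn → UTC: 13:00–15:10, 15:40–17:40, 18:30–22:00.
Emeka → UTC: 03:00–03:10, 03:40–06:10, 06:40–13:00.
Thandi → UTC: 06:00–08:30, 08:40–09:10, 12:00–13:40, 14:10–15:40.
Brynn ∩ Emeka: (none).
Brynn ∩ Emeka ∩ Thandi: (none).
Windows ≥ 40 min: (none).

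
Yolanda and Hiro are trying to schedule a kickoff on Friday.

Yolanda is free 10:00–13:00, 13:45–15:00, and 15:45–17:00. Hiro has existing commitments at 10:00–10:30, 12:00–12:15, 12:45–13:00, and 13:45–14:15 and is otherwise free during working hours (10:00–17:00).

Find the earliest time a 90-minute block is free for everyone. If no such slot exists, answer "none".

Hiro free within 10:00–17:00: 10:30–12:00, 12:15–12:45, 13:00–13:45, 14:15–17:00.
Yolanda ∩ Hiro: 10:30–12:00, 12:15–12:45, 14:15–15:00, 15:45–17:00.
Windows ≥ 90 min: 10:30–12:00.
Earliest such window starts at 10:30.

10:30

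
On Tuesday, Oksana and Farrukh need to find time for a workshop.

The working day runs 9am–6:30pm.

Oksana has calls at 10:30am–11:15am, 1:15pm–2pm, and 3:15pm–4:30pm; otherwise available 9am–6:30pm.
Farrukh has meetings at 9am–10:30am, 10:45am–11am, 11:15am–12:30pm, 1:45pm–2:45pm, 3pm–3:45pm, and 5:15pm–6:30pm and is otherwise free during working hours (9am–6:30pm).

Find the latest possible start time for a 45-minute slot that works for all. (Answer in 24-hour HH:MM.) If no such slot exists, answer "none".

Oksana free within 09:00–18:30: 09:00–10:30, 11:15–13:15, 14:00–15:15, 16:30–18:30.
Farrukh free within 09:00–18:30: 10:30–10:45, 11:00–11:15, 12:30–13:45, 14:45–15:00, 15:45–17:15.
Oksana ∩ Farrukh: 12:30–13:15, 14:45–15:00, 16:30–17:15.
Windows ≥ 45 min: 12:30–13:15, 16:30–17:15.
Latest start in the last window 16:30–17:15 is 17:15 − 45 min = 16:30.

16:30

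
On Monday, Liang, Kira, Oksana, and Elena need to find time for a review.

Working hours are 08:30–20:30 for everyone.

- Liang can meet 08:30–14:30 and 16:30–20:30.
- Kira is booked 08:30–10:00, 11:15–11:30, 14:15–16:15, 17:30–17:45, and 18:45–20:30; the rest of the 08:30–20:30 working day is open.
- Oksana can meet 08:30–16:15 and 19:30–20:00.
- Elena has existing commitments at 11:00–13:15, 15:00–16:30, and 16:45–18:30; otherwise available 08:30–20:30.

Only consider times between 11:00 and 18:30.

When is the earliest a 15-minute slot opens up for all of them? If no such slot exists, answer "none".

13:15

Kira free within 08:30–20:30: 10:00–11:15, 11:30–14:15, 16:15–17:30, 17:45–18:45.
Elena free within 08:30–20:30: 08:30–11:00, 13:15–15:00, 16:30–16:45, 18:30–20:30.
Liang ∩ Kira: 10:00–11:15, 11:30–14:15, 16:30–17:30, 17:45–18:45.
Liang ∩ Kira ∩ Oksana: 10:00–11:15, 11:30–14:15.
Liang ∩ Kira ∩ Oksana ∩ Elena: 10:00–11:00, 13:15–14:15.
Restricted to 11:00–18:30: 13:15–14:15.
Windows ≥ 15 min: 13:15–14:15.
Earliest such window starts at 13:15.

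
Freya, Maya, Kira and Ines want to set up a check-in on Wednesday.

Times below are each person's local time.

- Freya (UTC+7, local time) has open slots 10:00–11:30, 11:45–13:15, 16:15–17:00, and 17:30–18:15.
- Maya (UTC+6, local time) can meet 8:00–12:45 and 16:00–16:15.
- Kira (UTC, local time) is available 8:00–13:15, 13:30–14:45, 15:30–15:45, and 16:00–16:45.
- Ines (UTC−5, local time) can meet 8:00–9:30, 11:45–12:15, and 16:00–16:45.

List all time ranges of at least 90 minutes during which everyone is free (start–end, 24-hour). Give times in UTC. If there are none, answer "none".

Freya → UTC: 03:00–04:30, 04:45–06:15, 09:15–10:00, 10:30–11:15.
Maya → UTC: 02:00–06:45, 10:00–10:15.
Kira → UTC: 08:00–13:15, 13:30–14:45, 15:30–15:45, 16:00–16:45.
Ines → UTC: 13:00–14:30, 16:45–17:15, 21:00–21:45.
Freya ∩ Maya: 03:00–04:30, 04:45–06:15.
Freya ∩ Maya ∩ Kira: (none).
Freya ∩ Maya ∩ Kira ∩ Ines: (none).
Windows ≥ 90 min: (none).

none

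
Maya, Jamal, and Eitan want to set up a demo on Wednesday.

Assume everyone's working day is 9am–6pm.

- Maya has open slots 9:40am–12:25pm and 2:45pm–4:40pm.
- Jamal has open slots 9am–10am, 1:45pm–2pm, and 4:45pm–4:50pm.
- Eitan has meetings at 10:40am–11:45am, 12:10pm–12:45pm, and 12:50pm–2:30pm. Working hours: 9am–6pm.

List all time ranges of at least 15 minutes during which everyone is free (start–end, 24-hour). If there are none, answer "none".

Eitan free within 09:00–18:00: 09:00–10:40, 11:45–12:10, 12:45–12:50, 14:30–18:00.
Maya ∩ Jamal: 09:40–10:00.
Maya ∩ Jamal ∩ Eitan: 09:40–10:00.
Windows ≥ 15 min: 09:40–10:00.

09:40–10:00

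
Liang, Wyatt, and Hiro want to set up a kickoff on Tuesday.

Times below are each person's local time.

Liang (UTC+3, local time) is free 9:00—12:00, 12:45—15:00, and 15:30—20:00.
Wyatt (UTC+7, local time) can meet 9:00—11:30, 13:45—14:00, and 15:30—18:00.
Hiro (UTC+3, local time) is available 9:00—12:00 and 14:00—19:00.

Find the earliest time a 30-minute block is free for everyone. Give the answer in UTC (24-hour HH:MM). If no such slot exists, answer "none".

08:30

Liang → UTC: 06:00–09:00, 09:45–12:00, 12:30–17:00.
Wyatt → UTC: 02:00–04:30, 06:45–07:00, 08:30–11:00.
Hiro → UTC: 06:00–09:00, 11:00–16:00.
Liang ∩ Wyatt: 06:45–07:00, 08:30–09:00, 09:45–11:00.
Liang ∩ Wyatt ∩ Hiro: 06:45–07:00, 08:30–09:00.
Windows ≥ 30 min: 08:30–09:00.
Earliest such window starts at 08:30.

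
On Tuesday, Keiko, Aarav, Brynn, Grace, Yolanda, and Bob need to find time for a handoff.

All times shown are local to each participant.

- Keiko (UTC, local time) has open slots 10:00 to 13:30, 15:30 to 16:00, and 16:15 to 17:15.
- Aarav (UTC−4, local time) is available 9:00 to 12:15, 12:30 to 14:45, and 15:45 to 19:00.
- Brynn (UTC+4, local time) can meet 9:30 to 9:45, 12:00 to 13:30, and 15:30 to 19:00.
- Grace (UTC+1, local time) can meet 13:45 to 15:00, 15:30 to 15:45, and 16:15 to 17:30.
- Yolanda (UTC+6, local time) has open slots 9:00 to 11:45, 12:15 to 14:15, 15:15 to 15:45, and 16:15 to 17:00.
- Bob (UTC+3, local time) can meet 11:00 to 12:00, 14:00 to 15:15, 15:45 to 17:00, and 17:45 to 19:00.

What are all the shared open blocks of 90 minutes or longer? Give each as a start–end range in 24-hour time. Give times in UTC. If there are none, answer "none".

none

Keiko → UTC: 10:00–13:30, 15:30–16:00, 16:15–17:15.
Aarav → UTC: 13:00–16:15, 16:30–18:45, 19:45–23:00.
Brynn → UTC: 05:30–05:45, 08:00–09:30, 11:30–15:00.
Grace → UTC: 12:45–14:00, 14:30–14:45, 15:15–16:30.
Yolanda → UTC: 03:00–05:45, 06:15–08:15, 09:15–09:45, 10:15–11:00.
Bob → UTC: 08:00–09:00, 11:00–12:15, 12:45–14:00, 14:45–16:00.
Keiko ∩ Aarav: 13:00–13:30, 15:30–16:00, 16:30–17:15.
Keiko ∩ Aarav ∩ Brynn: 13:00–13:30.
Keiko ∩ Aarav ∩ Brynn ∩ Grace: 13:00–13:30.
Keiko ∩ Aarav ∩ Brynn ∩ Grace ∩ Yolanda: (none).
Keiko ∩ Aarav ∩ Brynn ∩ Grace ∩ Yolanda ∩ Bob: (none).
Windows ≥ 90 min: (none).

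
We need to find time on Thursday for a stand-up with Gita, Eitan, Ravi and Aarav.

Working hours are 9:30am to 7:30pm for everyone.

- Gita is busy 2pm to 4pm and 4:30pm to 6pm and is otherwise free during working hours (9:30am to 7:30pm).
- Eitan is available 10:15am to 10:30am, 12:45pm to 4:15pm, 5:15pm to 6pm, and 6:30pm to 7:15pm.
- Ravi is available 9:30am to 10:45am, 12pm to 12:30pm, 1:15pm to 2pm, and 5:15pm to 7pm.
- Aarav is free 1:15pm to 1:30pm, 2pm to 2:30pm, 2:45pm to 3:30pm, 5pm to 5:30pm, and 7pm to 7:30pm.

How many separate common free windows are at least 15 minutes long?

1

Gita free within 09:30–19:30: 09:30–14:00, 16:00–16:30, 18:00–19:30.
Gita ∩ Eitan: 10:15–10:30, 12:45–14:00, 16:00–16:15, 18:30–19:15.
Gita ∩ Eitan ∩ Ravi: 10:15–10:30, 13:15–14:00, 18:30–19:00.
Gita ∩ Eitan ∩ Ravi ∩ Aarav: 13:15–13:30.
Windows ≥ 15 min: 13:15–13:30.
That's 1 window.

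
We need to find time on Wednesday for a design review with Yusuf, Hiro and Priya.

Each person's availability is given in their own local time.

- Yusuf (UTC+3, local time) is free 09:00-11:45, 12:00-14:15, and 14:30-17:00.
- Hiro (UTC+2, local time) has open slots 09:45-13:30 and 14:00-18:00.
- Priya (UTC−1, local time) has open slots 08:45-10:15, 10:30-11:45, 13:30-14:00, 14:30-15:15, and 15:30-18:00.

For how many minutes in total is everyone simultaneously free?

Yusuf → UTC: 06:00–08:45, 09:00–11:15, 11:30–14:00.
Hiro → UTC: 07:45–11:30, 12:00–16:00.
Priya → UTC: 09:45–11:15, 11:30–12:45, 14:30–15:00, 15:30–16:15, 16:30–19:00.
Yusuf ∩ Hiro: 07:45–08:45, 09:00–11:15, 12:00–14:00.
Yusuf ∩ Hiro ∩ Priya: 09:45–11:15, 12:00–12:45.
Total common minutes: 90 + 45 = 135.

135 minutes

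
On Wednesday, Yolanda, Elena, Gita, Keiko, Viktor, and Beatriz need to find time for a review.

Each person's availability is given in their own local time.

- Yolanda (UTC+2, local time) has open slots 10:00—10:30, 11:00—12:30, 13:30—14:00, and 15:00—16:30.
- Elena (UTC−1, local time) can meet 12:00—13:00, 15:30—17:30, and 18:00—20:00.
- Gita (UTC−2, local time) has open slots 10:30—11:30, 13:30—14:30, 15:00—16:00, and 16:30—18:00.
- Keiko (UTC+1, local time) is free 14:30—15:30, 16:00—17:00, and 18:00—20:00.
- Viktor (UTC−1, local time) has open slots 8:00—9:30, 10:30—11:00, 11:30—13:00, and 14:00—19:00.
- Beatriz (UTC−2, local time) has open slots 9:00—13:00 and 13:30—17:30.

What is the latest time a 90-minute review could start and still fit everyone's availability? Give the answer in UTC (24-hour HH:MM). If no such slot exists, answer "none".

none

Yolanda → UTC: 08:00–08:30, 09:00–10:30, 11:30–12:00, 13:00–14:30.
Elena → UTC: 13:00–14:00, 16:30–18:30, 19:00–21:00.
Gita → UTC: 12:30–13:30, 15:30–16:30, 17:00–18:00, 18:30–20:00.
Keiko → UTC: 13:30–14:30, 15:00–16:00, 17:00–19:00.
Viktor → UTC: 09:00–10:30, 11:30–12:00, 12:30–14:00, 15:00–20:00.
Beatriz → UTC: 11:00–15:00, 15:30–19:30.
Yolanda ∩ Elena: 13:00–14:00.
Yolanda ∩ Elena ∩ Gita: 13:00–13:30.
Yolanda ∩ Elena ∩ Gita ∩ Keiko: (none).
Yolanda ∩ Elena ∩ Gita ∩ Keiko ∩ Viktor: (none).
Yolanda ∩ Elena ∩ Gita ∩ Keiko ∩ Viktor ∩ Beatriz: (none).
Windows ≥ 90 min: (none).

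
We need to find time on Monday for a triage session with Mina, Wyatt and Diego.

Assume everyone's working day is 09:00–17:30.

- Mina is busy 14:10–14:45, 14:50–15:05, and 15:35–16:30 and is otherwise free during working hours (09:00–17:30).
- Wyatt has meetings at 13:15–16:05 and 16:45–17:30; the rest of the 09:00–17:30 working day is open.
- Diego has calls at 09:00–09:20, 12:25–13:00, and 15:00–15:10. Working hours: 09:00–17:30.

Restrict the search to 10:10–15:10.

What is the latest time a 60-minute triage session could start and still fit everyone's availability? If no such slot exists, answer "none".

11:25

Mina free within 09:00–17:30: 09:00–14:10, 14:45–14:50, 15:05–15:35, 16:30–17:30.
Wyatt free within 09:00–17:30: 09:00–13:15, 16:05–16:45.
Diego free within 09:00–17:30: 09:20–12:25, 13:00–15:00, 15:10–17:30.
Mina ∩ Wyatt: 09:00–13:15, 16:30–16:45.
Mina ∩ Wyatt ∩ Diego: 09:20–12:25, 13:00–13:15, 16:30–16:45.
Restricted to 10:10–15:10: 10:10–12:25, 13:00–13:15.
Windows ≥ 60 min: 10:10–12:25.
Latest start in the last window 10:10–12:25 is 12:25 − 60 min = 11:25.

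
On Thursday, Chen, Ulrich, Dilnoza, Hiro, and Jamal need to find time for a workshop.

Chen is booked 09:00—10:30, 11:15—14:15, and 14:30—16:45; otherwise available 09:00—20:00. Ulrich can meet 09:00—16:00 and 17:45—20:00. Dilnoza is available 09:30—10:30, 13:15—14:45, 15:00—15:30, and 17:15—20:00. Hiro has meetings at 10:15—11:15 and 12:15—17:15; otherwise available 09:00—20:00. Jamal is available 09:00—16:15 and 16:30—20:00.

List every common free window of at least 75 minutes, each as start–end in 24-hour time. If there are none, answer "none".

17:45–20:00

Chen free within 09:00–20:00: 10:30–11:15, 14:15–14:30, 16:45–20:00.
Hiro free within 09:00–20:00: 09:00–10:15, 11:15–12:15, 17:15–20:00.
Chen ∩ Ulrich: 10:30–11:15, 14:15–14:30, 17:45–20:00.
Chen ∩ Ulrich ∩ Dilnoza: 14:15–14:30, 17:45–20:00.
Chen ∩ Ulrich ∩ Dilnoza ∩ Hiro: 17:45–20:00.
Chen ∩ Ulrich ∩ Dilnoza ∩ Hiro ∩ Jamal: 17:45–20:00.
Windows ≥ 75 min: 17:45–20:00.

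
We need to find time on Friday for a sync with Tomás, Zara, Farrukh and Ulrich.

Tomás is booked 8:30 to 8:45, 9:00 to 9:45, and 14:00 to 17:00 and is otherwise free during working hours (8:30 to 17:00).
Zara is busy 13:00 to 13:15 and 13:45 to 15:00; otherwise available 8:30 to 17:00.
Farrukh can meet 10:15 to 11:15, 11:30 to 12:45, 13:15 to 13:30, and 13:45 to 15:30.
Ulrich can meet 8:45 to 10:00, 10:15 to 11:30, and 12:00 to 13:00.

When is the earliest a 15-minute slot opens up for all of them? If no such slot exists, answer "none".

10:15

Tomás free within 08:30–17:00: 08:45–09:00, 09:45–14:00.
Zara free within 08:30–17:00: 08:30–13:00, 13:15–13:45, 15:00–17:00.
Tomás ∩ Zara: 08:45–09:00, 09:45–13:00, 13:15–13:45.
Tomás ∩ Zara ∩ Farrukh: 10:15–11:15, 11:30–12:45, 13:15–13:30.
Tomás ∩ Zara ∩ Farrukh ∩ Ulrich: 10:15–11:15, 12:00–12:45.
Windows ≥ 15 min: 10:15–11:15, 12:00–12:45.
Earliest such window starts at 10:15.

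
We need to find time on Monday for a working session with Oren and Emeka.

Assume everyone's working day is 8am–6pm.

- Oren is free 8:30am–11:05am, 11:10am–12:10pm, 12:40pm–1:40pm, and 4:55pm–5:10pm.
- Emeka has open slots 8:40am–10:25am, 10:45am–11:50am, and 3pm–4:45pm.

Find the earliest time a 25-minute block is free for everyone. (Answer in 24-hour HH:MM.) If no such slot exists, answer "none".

08:40

Oren ∩ Emeka: 08:40–10:25, 10:45–11:05, 11:10–11:50.
Windows ≥ 25 min: 08:40–10:25, 11:10–11:50.
Earliest such window starts at 08:40.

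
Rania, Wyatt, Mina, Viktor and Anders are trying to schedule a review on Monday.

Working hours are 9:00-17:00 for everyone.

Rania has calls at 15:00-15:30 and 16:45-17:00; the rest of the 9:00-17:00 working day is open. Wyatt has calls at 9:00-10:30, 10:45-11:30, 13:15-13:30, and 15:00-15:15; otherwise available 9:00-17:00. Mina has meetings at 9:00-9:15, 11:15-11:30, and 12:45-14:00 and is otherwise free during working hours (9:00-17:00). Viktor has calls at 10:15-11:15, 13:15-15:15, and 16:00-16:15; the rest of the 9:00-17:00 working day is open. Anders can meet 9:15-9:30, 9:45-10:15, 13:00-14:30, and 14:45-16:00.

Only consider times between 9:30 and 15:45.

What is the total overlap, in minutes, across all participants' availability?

Rania free within 09:00–17:00: 09:00–15:00, 15:30–16:45.
Wyatt free within 09:00–17:00: 10:30–10:45, 11:30–13:15, 13:30–15:00, 15:15–17:00.
Mina free within 09:00–17:00: 09:15–11:15, 11:30–12:45, 14:00–17:00.
Viktor free within 09:00–17:00: 09:00–10:15, 11:15–13:15, 15:15–16:00, 16:15–17:00.
Rania ∩ Wyatt: 10:30–10:45, 11:30–13:15, 13:30–15:00, 15:30–16:45.
Rania ∩ Wyatt ∩ Mina: 10:30–10:45, 11:30–12:45, 14:00–15:00, 15:30–16:45.
Rania ∩ Wyatt ∩ Mina ∩ Viktor: 11:30–12:45, 15:30–16:00, 16:15–16:45.
Rania ∩ Wyatt ∩ Mina ∩ Viktor ∩ Anders: 15:30–16:00.
Restricted to 09:30–15:45: 15:30–15:45.
Total common minutes: 15.

15 minutes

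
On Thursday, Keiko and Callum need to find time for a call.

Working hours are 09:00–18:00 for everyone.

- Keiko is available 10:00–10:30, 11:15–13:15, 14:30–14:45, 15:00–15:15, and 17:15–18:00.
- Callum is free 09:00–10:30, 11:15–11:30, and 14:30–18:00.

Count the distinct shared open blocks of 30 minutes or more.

Keiko ∩ Callum: 10:00–10:30, 11:15–11:30, 14:30–14:45, 15:00–15:15, 17:15–18:00.
Windows ≥ 30 min: 10:00–10:30, 17:15–18:00.
That's 2 windows.

2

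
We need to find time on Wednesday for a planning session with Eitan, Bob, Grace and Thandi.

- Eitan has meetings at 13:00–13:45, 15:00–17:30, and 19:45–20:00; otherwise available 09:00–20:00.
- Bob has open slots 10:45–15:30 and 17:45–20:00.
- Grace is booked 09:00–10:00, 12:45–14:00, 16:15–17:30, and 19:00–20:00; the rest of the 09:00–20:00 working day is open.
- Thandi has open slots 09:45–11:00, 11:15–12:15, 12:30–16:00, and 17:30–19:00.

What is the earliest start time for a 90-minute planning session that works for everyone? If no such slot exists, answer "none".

none

Eitan free within 09:00–20:00: 09:00–13:00, 13:45–15:00, 17:30–19:45.
Grace free within 09:00–20:00: 10:00–12:45, 14:00–16:15, 17:30–19:00.
Eitan ∩ Bob: 10:45–13:00, 13:45–15:00, 17:45–19:45.
Eitan ∩ Bob ∩ Grace: 10:45–12:45, 14:00–15:00, 17:45–19:00.
Eitan ∩ Bob ∩ Grace ∩ Thandi: 10:45–11:00, 11:15–12:15, 12:30–12:45, 14:00–15:00, 17:45–19:00.
Windows ≥ 90 min: (none).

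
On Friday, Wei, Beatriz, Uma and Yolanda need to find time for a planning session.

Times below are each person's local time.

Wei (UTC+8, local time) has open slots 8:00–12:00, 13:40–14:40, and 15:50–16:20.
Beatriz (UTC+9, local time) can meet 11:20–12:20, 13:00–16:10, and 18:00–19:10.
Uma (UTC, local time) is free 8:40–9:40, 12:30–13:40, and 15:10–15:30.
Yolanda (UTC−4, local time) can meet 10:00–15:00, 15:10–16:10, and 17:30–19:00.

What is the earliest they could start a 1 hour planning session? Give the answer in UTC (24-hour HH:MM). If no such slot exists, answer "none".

none

Wei → UTC: 00:00–04:00, 05:40–06:40, 07:50–08:20.
Beatriz → UTC: 02:20–03:20, 04:00–07:10, 09:00–10:10.
Uma → UTC: 08:40–09:40, 12:30–13:40, 15:10–15:30.
Yolanda → UTC: 14:00–19:00, 19:10–20:10, 21:30–23:00.
Wei ∩ Beatriz: 02:20–03:20, 05:40–06:40.
Wei ∩ Beatriz ∩ Uma: (none).
Wei ∩ Beatriz ∩ Uma ∩ Yolanda: (none).
Windows ≥ 60 min: (none).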